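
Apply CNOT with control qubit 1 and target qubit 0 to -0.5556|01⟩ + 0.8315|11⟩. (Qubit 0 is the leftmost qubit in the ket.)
0.8315|01⟩ - 0.5556|11⟩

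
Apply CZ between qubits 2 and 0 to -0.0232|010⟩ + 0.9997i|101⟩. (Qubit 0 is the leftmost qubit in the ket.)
-0.0232|010⟩ - 0.9997i|101⟩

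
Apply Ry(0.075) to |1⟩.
-0.03749|0⟩ + 0.9993|1⟩

Ry(0.075) = [[cos(θ/2), −sin(θ/2)], [sin(θ/2), cos(θ/2)]]; θ = 0.075, cos(θ/2) ≈ 0.999297, sin(θ/2) ≈ 0.0374912.
With a = amp(|0⟩) = 0 and b = amp(|1⟩) = 1:
new amp(|0⟩) = (0.999297)·a + (-0.0374912)·b = -0.03749
new amp(|1⟩) = (0.0374912)·a + (0.999297)·b = 0.9993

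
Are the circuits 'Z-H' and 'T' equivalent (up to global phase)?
No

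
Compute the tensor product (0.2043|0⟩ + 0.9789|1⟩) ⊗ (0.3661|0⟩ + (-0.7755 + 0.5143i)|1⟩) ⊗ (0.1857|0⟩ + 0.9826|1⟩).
0.01389|000⟩ + 0.07349|001⟩ + (-0.02942 + 0.01951i)|010⟩ + (-0.1557 + 0.1032i)|011⟩ + 0.06655|100⟩ + 0.3521|101⟩ + (-0.141 + 0.09349i)|110⟩ + (-0.7459 + 0.4947i)|111⟩

amp(|b₁b₂…⟩) = product of the factor amplitudes for bits b₁, b₂, …; only kets whose every factor amplitude is nonzero survive.
|000⟩: (0.2043)(0.3661)(0.1857) = 0.01389
|001⟩: (0.2043)(0.3661)(0.9826) = 0.07349
|010⟩: (0.2043)(-0.7755 + 0.5143i)(0.1857) = (-0.02942 + 0.01951i)
|011⟩: (0.2043)(-0.7755 + 0.5143i)(0.9826) = (-0.1557 + 0.1032i)
|100⟩: (0.9789)(0.3661)(0.1857) = 0.06655
|101⟩: (0.9789)(0.3661)(0.9826) = 0.3521
|110⟩: (0.9789)(-0.7755 + 0.5143i)(0.1857) = (-0.141 + 0.09349i)
|111⟩: (0.9789)(-0.7755 + 0.5143i)(0.9826) = (-0.7459 + 0.4947i)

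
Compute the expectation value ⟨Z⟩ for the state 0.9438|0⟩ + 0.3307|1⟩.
0.7814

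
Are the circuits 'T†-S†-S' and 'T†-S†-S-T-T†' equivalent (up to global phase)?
Yes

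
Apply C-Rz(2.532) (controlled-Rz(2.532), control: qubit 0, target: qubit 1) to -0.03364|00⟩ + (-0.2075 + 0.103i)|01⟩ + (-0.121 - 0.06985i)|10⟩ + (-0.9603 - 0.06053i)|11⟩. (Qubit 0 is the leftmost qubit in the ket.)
-0.03364|00⟩ + (-0.2075 + 0.103i)|01⟩ + (-0.1029 + 0.09446i)|10⟩ + (-0.2304 - 0.9342i)|11⟩

C-Rz(2.532) leaves the control-|0⟩ kets |00⟩, |01⟩ unchanged and applies Rz(2.532) to qubit 1 on the control-|1⟩ pair (|10⟩, |11⟩).
Rz(2.532) = [[e^(−iθ/2), 0], [0, e^(iθ/2)]] with e^(±iθ/2) = cos(θ/2) ± i·sin(θ/2); θ = 2.532, cos(θ/2) ≈ 0.300099, sin(θ/2) ≈ 0.953908.
With a = amp(|10⟩) = (-0.121 - 0.06985i) and b = amp(|11⟩) = (-0.9603 - 0.06053i):
new amp(|10⟩) = (0.300099 - 0.953908i)·a = (-0.1029 + 0.09446i)
new amp(|11⟩) = (0.300099 + 0.953908i)·b = (-0.2304 - 0.9342i)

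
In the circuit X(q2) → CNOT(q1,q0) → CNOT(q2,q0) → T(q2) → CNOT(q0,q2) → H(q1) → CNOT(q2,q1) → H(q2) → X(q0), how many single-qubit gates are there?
5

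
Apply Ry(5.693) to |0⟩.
-0.9568|0⟩ + 0.2908|1⟩

Ry(5.693) = [[cos(θ/2), −sin(θ/2)], [sin(θ/2), cos(θ/2)]]; θ = 5.693, cos(θ/2) ≈ -0.956775, sin(θ/2) ≈ 0.290829.
With a = amp(|0⟩) = 1 and b = amp(|1⟩) = 0:
new amp(|0⟩) = (-0.956775)·a + (-0.290829)·b = -0.9568
new amp(|1⟩) = (0.290829)·a + (-0.956775)·b = 0.2908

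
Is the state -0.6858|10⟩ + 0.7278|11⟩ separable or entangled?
Separable

Writing the state as a|00⟩ + b|01⟩ + c|10⟩ + d|11⟩, it is a product state iff ad − bc = 0.
Here (a, b, c, d) = (0, 0, -0.6858, 0.7278): ad − bc = (0)(0.7278) − (0)(-0.6858) = 0, so the state is separable.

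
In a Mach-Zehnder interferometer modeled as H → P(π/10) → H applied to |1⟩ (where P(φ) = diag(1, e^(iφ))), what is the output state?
(0.02447 - 0.1545i)|0⟩ + (0.9755 + 0.1545i)|1⟩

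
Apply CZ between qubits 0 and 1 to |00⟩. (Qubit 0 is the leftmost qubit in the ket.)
|00⟩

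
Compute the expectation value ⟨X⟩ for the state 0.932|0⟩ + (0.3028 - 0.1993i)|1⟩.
0.5644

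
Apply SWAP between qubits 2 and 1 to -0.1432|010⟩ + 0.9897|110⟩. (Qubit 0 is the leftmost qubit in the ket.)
-0.1432|001⟩ + 0.9897|101⟩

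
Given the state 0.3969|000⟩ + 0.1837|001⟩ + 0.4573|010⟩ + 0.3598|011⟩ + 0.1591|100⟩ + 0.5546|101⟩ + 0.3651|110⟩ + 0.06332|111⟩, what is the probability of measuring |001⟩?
0.03375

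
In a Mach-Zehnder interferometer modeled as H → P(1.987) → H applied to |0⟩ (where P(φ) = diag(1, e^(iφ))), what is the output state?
(0.2979 + 0.4573i)|0⟩ + (0.7021 - 0.4573i)|1⟩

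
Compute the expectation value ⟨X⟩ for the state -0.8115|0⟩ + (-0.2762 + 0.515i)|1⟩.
0.4483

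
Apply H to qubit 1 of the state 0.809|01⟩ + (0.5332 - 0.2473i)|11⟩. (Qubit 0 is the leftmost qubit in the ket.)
0.572|00⟩ - 0.572|01⟩ + (0.377 - 0.1749i)|10⟩ + (-0.377 + 0.1749i)|11⟩

H on qubit 1 mixes each pair of kets that differ only in qubit 1: amplitudes (a, b) of (|…0…⟩, |…1…⟩) become ((a + b)/√2, (a − b)/√2). Kets absent from the input have amplitude 0.
(|00⟩, |01⟩): (a, b) = (0, 0.809) → (0.572, -0.572)
(|10⟩, |11⟩): (a, b) = (0, (0.5332 - 0.2473i)) → ((0.377 - 0.1749i), (-0.377 + 0.1749i))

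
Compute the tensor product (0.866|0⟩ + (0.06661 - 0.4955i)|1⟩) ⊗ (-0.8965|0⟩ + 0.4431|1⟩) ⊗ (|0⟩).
-0.7764|000⟩ + 0.3837|010⟩ + (-0.05972 + 0.4442i)|100⟩ + (0.02951 - 0.2196i)|110⟩

amp(|b₁b₂…⟩) = product of the factor amplitudes for bits b₁, b₂, …; only kets whose every factor amplitude is nonzero survive.
|000⟩: (0.866)(-0.8965)(1) = -0.7764
|010⟩: (0.866)(0.4431)(1) = 0.3837
|100⟩: (0.06661 - 0.4955i)(-0.8965)(1) = (-0.05972 + 0.4442i)
|110⟩: (0.06661 - 0.4955i)(0.4431)(1) = (0.02951 - 0.2196i)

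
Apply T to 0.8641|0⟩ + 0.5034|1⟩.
0.8641|0⟩ + (0.356 + 0.356i)|1⟩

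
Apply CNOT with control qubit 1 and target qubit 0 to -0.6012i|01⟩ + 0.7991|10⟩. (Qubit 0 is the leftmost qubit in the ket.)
0.7991|10⟩ - 0.6012i|11⟩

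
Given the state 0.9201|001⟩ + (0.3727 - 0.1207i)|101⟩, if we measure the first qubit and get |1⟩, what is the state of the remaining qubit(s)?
(0.9514 - 0.3081i)|01⟩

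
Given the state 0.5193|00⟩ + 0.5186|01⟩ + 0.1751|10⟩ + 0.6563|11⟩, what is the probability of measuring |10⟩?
0.03066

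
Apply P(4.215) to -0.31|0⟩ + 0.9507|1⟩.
-0.31|0⟩ + (-0.4536 - 0.8355i)|1⟩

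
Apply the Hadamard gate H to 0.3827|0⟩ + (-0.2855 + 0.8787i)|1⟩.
(0.06873 + 0.6213i)|0⟩ + (0.4725 - 0.6213i)|1⟩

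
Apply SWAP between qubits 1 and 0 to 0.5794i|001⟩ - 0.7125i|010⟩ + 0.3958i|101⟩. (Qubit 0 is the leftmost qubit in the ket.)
0.5794i|001⟩ + 0.3958i|011⟩ - 0.7125i|100⟩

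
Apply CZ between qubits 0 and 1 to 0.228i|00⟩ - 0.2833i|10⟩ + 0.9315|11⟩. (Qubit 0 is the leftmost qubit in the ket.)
0.228i|00⟩ - 0.2833i|10⟩ - 0.9315|11⟩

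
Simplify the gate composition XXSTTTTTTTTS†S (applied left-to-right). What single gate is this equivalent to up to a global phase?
S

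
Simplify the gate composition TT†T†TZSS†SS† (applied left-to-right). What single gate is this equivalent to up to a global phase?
Z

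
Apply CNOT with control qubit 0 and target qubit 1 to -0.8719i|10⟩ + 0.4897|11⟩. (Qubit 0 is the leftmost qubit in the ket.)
0.4897|10⟩ - 0.8719i|11⟩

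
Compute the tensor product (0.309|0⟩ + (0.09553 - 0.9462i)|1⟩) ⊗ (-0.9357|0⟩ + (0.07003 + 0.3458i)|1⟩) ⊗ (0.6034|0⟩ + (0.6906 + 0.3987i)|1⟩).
-0.1745|000⟩ + (-0.1997 - 0.1153i)|001⟩ + (0.01306 + 0.06447i)|010⟩ + (-0.02766 + 0.08242i)|011⟩ + (-0.05394 + 0.5342i)|100⟩ + (-0.4147 + 0.5758i)|101⟩ + (0.2015 - 0.02005i)|110⟩ + (0.2438 + 0.1102i)|111⟩

amp(|b₁b₂…⟩) = product of the factor amplitudes for bits b₁, b₂, …; only kets whose every factor amplitude is nonzero survive.
|000⟩: (0.309)(-0.9357)(0.6034) = -0.1745
|001⟩: (0.309)(-0.9357)(0.6906 + 0.3987i) = (-0.1997 - 0.1153i)
|010⟩: (0.309)(0.07003 + 0.3458i)(0.6034) = (0.01306 + 0.06447i)
|011⟩: (0.309)(0.07003 + 0.3458i)(0.6906 + 0.3987i) = (-0.02766 + 0.08242i)
|100⟩: (0.09553 - 0.9462i)(-0.9357)(0.6034) = (-0.05394 + 0.5342i)
|101⟩: (0.09553 - 0.9462i)(-0.9357)(0.6906 + 0.3987i) = (-0.4147 + 0.5758i)
|110⟩: (0.09553 - 0.9462i)(0.07003 + 0.3458i)(0.6034) = (0.2015 - 0.02005i)
|111⟩: (0.09553 - 0.9462i)(0.07003 + 0.3458i)(0.6906 + 0.3987i) = (0.2438 + 0.1102i)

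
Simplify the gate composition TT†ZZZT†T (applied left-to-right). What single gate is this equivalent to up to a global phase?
Z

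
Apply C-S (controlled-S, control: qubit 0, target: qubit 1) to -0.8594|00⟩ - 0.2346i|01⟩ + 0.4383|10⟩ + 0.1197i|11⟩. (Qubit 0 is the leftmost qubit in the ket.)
-0.8594|00⟩ - 0.2346i|01⟩ + 0.4383|10⟩ - 0.1197|11⟩

C-S leaves the control-|0⟩ kets |00⟩, |01⟩ unchanged and applies S to qubit 1 on the control-|1⟩ pair (|10⟩, |11⟩).
S = [[1, 0], [0, i]].
With a = amp(|10⟩) = 0.4383 and b = amp(|11⟩) = 0.1197i:
new amp(|10⟩) = (1)·a = 0.4383
new amp(|11⟩) = (i)·b = -0.1197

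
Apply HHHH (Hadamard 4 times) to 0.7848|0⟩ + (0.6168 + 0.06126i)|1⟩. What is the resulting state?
0.7848|0⟩ + (0.6168 + 0.06126i)|1⟩

H² = I, so an even number of Hadamards cancels: H^4 = I and the state is unchanged.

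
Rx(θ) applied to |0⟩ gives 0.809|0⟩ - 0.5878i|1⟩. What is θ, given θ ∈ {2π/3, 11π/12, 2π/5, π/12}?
2π/5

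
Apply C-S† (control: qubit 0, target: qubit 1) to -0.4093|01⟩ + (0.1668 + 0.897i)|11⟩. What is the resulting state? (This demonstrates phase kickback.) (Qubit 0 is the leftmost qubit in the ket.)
-0.4093|01⟩ + (0.897 - 0.1668i)|11⟩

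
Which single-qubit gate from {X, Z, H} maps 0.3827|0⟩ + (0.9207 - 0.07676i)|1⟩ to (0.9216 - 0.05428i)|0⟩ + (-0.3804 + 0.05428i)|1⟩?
H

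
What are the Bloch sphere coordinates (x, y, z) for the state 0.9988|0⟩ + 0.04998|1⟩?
(0.09984, 0, 0.9951)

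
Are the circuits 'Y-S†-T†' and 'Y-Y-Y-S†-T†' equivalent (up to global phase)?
Yes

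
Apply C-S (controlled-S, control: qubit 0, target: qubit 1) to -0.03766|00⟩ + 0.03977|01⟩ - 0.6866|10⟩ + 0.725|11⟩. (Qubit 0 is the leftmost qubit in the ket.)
-0.03766|00⟩ + 0.03977|01⟩ - 0.6866|10⟩ + 0.725i|11⟩

C-S leaves the control-|0⟩ kets |00⟩, |01⟩ unchanged and applies S to qubit 1 on the control-|1⟩ pair (|10⟩, |11⟩).
S = [[1, 0], [0, i]].
With a = amp(|10⟩) = -0.6866 and b = amp(|11⟩) = 0.725:
new amp(|10⟩) = (1)·a = -0.6866
new amp(|11⟩) = (i)·b = 0.725i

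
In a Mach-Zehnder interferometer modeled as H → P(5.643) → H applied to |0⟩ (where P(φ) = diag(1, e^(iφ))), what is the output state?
(0.901 - 0.2987i)|0⟩ + (0.09901 + 0.2987i)|1⟩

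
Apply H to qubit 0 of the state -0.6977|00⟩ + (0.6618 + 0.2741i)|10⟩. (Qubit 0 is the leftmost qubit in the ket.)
(-0.02539 + 0.1938i)|00⟩ + (-0.9613 - 0.1938i)|10⟩

H on qubit 0 mixes each pair of kets that differ only in qubit 0: amplitudes (a, b) of (|…0…⟩, |…1…⟩) become ((a + b)/√2, (a − b)/√2). Kets absent from the input have amplitude 0.
(|00⟩, |10⟩): (a, b) = (-0.6977, (0.6618 + 0.2741i)) → ((-0.02539 + 0.1938i), (-0.9613 - 0.1938i))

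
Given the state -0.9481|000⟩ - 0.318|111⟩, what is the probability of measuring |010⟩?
0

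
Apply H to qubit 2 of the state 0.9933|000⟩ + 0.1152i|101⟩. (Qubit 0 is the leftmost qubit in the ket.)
0.7024|000⟩ + 0.7024|001⟩ + 0.08146i|100⟩ - 0.08146i|101⟩

H on qubit 2 mixes each pair of kets that differ only in qubit 2: amplitudes (a, b) of (|…0…⟩, |…1…⟩) become ((a + b)/√2, (a − b)/√2). Kets absent from the input have amplitude 0.
(|000⟩, |001⟩): (a, b) = (0.9933, 0) → (0.7024, 0.7024)
(|100⟩, |101⟩): (a, b) = (0, 0.1152i) → (0.08146i, -0.08146i)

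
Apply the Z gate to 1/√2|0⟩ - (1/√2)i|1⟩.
1/√2|0⟩ + (1/√2)i|1⟩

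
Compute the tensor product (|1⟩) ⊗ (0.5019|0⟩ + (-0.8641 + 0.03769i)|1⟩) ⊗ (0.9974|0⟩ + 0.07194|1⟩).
0.5006|100⟩ + 0.03611|101⟩ + (-0.8619 + 0.03759i)|110⟩ + (-0.06216 + 0.002711i)|111⟩

amp(|b₁b₂…⟩) = product of the factor amplitudes for bits b₁, b₂, …; only kets whose every factor amplitude is nonzero survive.
|100⟩: (1)(0.5019)(0.9974) = 0.5006
|101⟩: (1)(0.5019)(0.07194) = 0.03611
|110⟩: (1)(-0.8641 + 0.03769i)(0.9974) = (-0.8619 + 0.03759i)
|111⟩: (1)(-0.8641 + 0.03769i)(0.07194) = (-0.06216 + 0.002711i)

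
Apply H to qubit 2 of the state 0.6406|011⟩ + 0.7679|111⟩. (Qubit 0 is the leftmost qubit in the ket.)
0.453|010⟩ - 0.453|011⟩ + 0.543|110⟩ - 0.543|111⟩

H on qubit 2 mixes each pair of kets that differ only in qubit 2: amplitudes (a, b) of (|…0…⟩, |…1…⟩) become ((a + b)/√2, (a − b)/√2). Kets absent from the input have amplitude 0.
(|010⟩, |011⟩): (a, b) = (0, 0.6406) → (0.453, -0.453)
(|110⟩, |111⟩): (a, b) = (0, 0.7679) → (0.543, -0.543)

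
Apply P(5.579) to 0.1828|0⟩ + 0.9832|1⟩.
0.1828|0⟩ + (0.7493 - 0.6365i)|1⟩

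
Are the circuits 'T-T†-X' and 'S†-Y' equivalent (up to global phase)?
No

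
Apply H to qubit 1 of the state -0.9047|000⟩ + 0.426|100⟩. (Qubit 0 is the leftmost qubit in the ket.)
-0.6397|000⟩ - 0.6397|010⟩ + 0.3012|100⟩ + 0.3012|110⟩

H on qubit 1 mixes each pair of kets that differ only in qubit 1: amplitudes (a, b) of (|…0…⟩, |…1…⟩) become ((a + b)/√2, (a − b)/√2). Kets absent from the input have amplitude 0.
(|000⟩, |010⟩): (a, b) = (-0.9047, 0) → (-0.6397, -0.6397)
(|100⟩, |110⟩): (a, b) = (0.426, 0) → (0.3012, 0.3012)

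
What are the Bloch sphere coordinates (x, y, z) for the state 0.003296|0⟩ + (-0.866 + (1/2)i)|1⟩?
(-0.005709, 0.003296, -0.9999)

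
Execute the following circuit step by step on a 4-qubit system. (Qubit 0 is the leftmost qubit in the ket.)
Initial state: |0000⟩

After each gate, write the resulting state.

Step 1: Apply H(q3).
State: 1/√2|0000⟩ + 1/√2|0001⟩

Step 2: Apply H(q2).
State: 1/2|0000⟩ + 1/2|0001⟩ + 1/2|0010⟩ + 1/2|0011⟩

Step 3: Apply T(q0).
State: 1/2|0000⟩ + 1/2|0001⟩ + 1/2|0010⟩ + 1/2|0011⟩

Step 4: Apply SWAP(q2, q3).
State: 1/2|0000⟩ + 1/2|0001⟩ + 1/2|0010⟩ + 1/2|0011⟩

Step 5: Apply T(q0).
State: 1/2|0000⟩ + 1/2|0001⟩ + 1/2|0010⟩ + 1/2|0011⟩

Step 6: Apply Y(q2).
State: -(1/2)i|0000⟩ - (1/2)i|0001⟩ + (1/2)i|0010⟩ + (1/2)i|0011⟩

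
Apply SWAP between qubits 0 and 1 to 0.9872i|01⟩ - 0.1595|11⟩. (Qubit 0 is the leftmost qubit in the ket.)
0.9872i|10⟩ - 0.1595|11⟩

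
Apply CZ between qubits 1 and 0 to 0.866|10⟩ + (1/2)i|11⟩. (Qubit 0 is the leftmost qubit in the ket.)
0.866|10⟩ - (1/2)i|11⟩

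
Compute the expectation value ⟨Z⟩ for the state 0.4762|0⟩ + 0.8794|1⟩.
-0.5466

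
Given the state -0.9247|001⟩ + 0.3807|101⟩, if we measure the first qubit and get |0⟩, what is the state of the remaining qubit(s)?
-|01⟩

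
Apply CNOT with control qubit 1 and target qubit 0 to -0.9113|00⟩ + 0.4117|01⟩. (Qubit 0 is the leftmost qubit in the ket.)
-0.9113|00⟩ + 0.4117|11⟩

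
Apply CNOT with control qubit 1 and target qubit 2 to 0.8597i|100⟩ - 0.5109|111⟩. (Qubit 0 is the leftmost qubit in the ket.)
0.8597i|100⟩ - 0.5109|110⟩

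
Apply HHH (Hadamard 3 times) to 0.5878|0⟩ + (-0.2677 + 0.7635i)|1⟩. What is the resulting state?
(0.2263 + 0.5399i)|0⟩ + (0.6049 - 0.5399i)|1⟩

H² = I, so H^3 = H: a single Hadamard. With (a, b) = (0.5878, (-0.2677 + 0.7635i)), H gives ((a + b)/√2, (a − b)/√2) = ((0.2263 + 0.5399i), (0.6049 - 0.5399i)).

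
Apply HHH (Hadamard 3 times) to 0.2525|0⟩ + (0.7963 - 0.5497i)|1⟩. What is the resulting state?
(0.7416 - 0.3887i)|0⟩ + (-0.3845 + 0.3887i)|1⟩

H² = I, so H^3 = H: a single Hadamard. With (a, b) = (0.2525, (0.7963 - 0.5497i)), H gives ((a + b)/√2, (a − b)/√2) = ((0.7416 - 0.3887i), (-0.3845 + 0.3887i)).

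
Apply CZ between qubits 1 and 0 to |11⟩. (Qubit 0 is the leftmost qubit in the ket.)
-|11⟩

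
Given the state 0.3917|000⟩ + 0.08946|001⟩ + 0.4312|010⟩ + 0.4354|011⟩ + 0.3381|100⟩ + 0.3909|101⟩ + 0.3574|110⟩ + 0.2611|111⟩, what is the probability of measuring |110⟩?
0.1277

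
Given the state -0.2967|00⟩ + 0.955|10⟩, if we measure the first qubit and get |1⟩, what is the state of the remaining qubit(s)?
|0⟩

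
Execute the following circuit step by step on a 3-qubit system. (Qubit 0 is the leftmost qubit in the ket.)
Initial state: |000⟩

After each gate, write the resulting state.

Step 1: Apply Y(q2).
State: i|001⟩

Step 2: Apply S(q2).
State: -|001⟩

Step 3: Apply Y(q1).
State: -i|011⟩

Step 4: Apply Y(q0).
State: |111⟩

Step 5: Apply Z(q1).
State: -|111⟩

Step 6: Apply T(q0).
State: (-1/√2 - (1/√2)i)|111⟩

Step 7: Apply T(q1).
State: -i|111⟩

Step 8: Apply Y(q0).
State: -|011⟩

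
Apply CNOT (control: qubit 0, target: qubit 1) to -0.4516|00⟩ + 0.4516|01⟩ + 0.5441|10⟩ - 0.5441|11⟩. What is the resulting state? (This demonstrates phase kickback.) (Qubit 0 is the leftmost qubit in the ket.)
-0.4516|00⟩ + 0.4516|01⟩ - 0.5441|10⟩ + 0.5441|11⟩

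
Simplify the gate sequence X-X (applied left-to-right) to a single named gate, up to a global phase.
I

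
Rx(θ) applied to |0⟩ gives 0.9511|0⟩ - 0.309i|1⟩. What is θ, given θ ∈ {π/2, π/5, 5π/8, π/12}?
π/5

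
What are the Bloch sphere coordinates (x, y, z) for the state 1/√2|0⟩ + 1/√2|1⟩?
(1, 0, 0)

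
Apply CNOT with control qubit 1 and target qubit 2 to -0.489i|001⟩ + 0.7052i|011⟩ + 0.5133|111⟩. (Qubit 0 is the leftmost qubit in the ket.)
-0.489i|001⟩ + 0.7052i|010⟩ + 0.5133|110⟩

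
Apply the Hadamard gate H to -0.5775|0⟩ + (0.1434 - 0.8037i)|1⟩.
(-0.307 - 0.5683i)|0⟩ + (-0.5098 + 0.5683i)|1⟩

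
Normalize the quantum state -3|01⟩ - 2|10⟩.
-0.8321|01⟩ - 0.5547|10⟩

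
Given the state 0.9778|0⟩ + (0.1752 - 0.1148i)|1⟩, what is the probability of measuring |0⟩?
0.9561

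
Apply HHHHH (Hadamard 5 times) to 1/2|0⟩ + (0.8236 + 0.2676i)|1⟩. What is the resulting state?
(0.9359 + 0.1892i)|0⟩ + (-0.2288 - 0.1892i)|1⟩

H² = I, so H^5 = H: a single Hadamard. With (a, b) = (1/2, (0.8236 + 0.2676i)), H gives ((a + b)/√2, (a − b)/√2) = ((0.9359 + 0.1892i), (-0.2288 - 0.1892i)).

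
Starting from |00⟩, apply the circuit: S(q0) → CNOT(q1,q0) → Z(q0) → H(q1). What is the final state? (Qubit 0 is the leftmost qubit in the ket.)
1/√2|00⟩ + 1/√2|01⟩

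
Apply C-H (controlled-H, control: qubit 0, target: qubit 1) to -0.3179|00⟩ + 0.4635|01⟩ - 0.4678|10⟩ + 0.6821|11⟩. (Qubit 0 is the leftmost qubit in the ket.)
-0.3179|00⟩ + 0.4635|01⟩ + 0.1515|10⟩ - 0.8131|11⟩

C-H leaves the control-|0⟩ kets |00⟩, |01⟩ unchanged and applies H to qubit 1 on the control-|1⟩ pair (|10⟩, |11⟩).
H = [[1/√2, 1/√2], [1/√2, -1/√2]].
With a = amp(|10⟩) = -0.4678 and b = amp(|11⟩) = 0.6821:
new amp(|10⟩) = (1/√2)·a + (1/√2)·b = 0.1515
new amp(|11⟩) = (1/√2)·a + (-1/√2)·b = -0.8131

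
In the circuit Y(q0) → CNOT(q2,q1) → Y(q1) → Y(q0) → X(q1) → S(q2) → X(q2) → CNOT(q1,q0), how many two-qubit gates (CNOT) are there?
2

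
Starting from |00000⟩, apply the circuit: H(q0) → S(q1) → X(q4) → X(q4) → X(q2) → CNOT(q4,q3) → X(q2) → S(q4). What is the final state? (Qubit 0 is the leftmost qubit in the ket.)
1/√2|00000⟩ + 1/√2|10000⟩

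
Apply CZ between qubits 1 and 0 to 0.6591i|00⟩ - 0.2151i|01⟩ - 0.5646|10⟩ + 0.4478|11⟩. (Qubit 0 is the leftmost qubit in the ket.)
0.6591i|00⟩ - 0.2151i|01⟩ - 0.5646|10⟩ - 0.4478|11⟩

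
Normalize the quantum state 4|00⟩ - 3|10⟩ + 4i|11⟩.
0.6247|00⟩ - 0.4685|10⟩ + 0.6247i|11⟩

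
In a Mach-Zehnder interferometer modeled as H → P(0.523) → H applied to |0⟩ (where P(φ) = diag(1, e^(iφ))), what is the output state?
(0.9332 + 0.2497i)|0⟩ + (0.06684 - 0.2497i)|1⟩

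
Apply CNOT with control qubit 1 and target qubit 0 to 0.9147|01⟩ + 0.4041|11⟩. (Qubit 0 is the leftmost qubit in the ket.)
0.4041|01⟩ + 0.9147|11⟩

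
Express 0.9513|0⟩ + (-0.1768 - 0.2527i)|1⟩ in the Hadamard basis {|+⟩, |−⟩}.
(0.5477 - 0.1787i)|+⟩ + (0.7977 + 0.1787i)|−⟩

With |ψ⟩ = α|0⟩ + β|1⟩, the Hadamard-basis coefficients are ⟨+|ψ⟩ = (α + β)/√2 and ⟨−|ψ⟩ = (α − β)/√2.
Here α = 0.9513, β = (-0.1768 - 0.2527i): (α + β)/√2 = (0.5477 - 0.1787i), (α − β)/√2 = (0.7977 + 0.1787i).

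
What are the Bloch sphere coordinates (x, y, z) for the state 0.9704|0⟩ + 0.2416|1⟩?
(0.4689, 0, 0.8833)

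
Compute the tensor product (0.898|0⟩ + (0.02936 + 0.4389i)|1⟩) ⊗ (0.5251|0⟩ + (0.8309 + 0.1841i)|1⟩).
0.4715|00⟩ + (0.7461 + 0.1653i)|01⟩ + (0.01542 + 0.2305i)|10⟩ + (-0.05641 + 0.3701i)|11⟩

amp(|b₁b₂…⟩) = product of the factor amplitudes for bits b₁, b₂, …; only kets whose every factor amplitude is nonzero survive.
|00⟩: (0.898)(0.5251) = 0.4715
|01⟩: (0.898)(0.8309 + 0.1841i) = (0.7461 + 0.1653i)
|10⟩: (0.02936 + 0.4389i)(0.5251) = (0.01542 + 0.2305i)
|11⟩: (0.02936 + 0.4389i)(0.8309 + 0.1841i) = (-0.05641 + 0.3701i)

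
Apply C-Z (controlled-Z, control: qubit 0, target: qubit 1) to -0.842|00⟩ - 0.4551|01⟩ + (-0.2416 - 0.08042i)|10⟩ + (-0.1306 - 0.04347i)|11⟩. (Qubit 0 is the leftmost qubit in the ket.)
-0.842|00⟩ - 0.4551|01⟩ + (-0.2416 - 0.08042i)|10⟩ + (0.1306 + 0.04347i)|11⟩

C-Z leaves the control-|0⟩ kets |00⟩, |01⟩ unchanged and applies Z to qubit 1 on the control-|1⟩ pair (|10⟩, |11⟩).
Z = [[1, 0], [0, -1]].
With a = amp(|10⟩) = (-0.2416 - 0.08042i) and b = amp(|11⟩) = (-0.1306 - 0.04347i):
new amp(|10⟩) = (1)·a = (-0.2416 - 0.08042i)
new amp(|11⟩) = (-1)·b = (0.1306 + 0.04347i)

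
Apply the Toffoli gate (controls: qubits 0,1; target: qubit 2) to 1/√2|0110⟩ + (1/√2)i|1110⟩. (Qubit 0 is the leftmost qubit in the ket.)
1/√2|0110⟩ + (1/√2)i|1100⟩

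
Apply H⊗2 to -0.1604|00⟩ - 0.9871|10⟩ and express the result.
-0.5738|00⟩ - 0.5738|01⟩ + 0.4134|10⟩ + 0.4134|11⟩

H⊗2 gives amp(|y⟩) = (1/2) Σ_x (−1)^(x·y) amp(|x⟩), where x·y is the number of positions in which both x and y have a 1.
|00⟩: (-0.1604 - 0.9871)/2 = -0.5738
|01⟩: (-0.1604 - 0.9871)/2 = -0.5738
|10⟩: (-0.1604 + 0.9871)/2 = 0.4134
|11⟩: (-0.1604 + 0.9871)/2 = 0.4134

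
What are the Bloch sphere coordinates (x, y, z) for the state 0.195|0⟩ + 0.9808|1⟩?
(0.3825, 0, -0.9239)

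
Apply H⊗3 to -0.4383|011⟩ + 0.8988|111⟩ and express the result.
0.1628|000⟩ - 0.1628|001⟩ - 0.1628|010⟩ + 0.1628|011⟩ - 0.4727|100⟩ + 0.4727|101⟩ + 0.4727|110⟩ - 0.4727|111⟩

H⊗3 gives amp(|y⟩) = (1/2√2) Σ_x (−1)^(x·y) amp(|x⟩), where x·y is the number of positions in which both x and y have a 1.
|000⟩: (-0.4383 + 0.8988)/(2√2) = 0.1628
|001⟩: (0.4383 - 0.8988)/(2√2) = -0.1628
|010⟩: (0.4383 - 0.8988)/(2√2) = -0.1628
|011⟩: (-0.4383 + 0.8988)/(2√2) = 0.1628
|100⟩: (-0.4383 - 0.8988)/(2√2) = -0.4727
|101⟩: (0.4383 + 0.8988)/(2√2) = 0.4727
|110⟩: (0.4383 + 0.8988)/(2√2) = 0.4727
|111⟩: (-0.4383 - 0.8988)/(2√2) = -0.4727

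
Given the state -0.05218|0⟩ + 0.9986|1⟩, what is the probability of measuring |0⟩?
0.002723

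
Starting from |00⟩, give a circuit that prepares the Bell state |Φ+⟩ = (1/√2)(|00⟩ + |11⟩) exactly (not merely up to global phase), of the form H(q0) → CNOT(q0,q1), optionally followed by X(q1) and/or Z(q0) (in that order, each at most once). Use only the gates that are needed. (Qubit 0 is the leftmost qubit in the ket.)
H(q0) → CNOT(q0,q1)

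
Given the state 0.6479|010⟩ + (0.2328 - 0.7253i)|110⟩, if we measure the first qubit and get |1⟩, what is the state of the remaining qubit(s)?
(0.3056 - 0.9522i)|10⟩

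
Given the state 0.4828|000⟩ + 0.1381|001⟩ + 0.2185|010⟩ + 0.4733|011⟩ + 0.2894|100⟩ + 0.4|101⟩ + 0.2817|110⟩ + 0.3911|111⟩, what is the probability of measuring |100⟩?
0.08375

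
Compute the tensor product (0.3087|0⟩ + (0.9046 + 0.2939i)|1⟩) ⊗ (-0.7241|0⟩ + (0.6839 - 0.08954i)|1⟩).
-0.2235|00⟩ + (0.2111 - 0.02764i)|01⟩ + (-0.655 - 0.2128i)|10⟩ + (0.645 + 0.12i)|11⟩

amp(|b₁b₂…⟩) = product of the factor amplitudes for bits b₁, b₂, …; only kets whose every factor amplitude is nonzero survive.
|00⟩: (0.3087)(-0.7241) = -0.2235
|01⟩: (0.3087)(0.6839 - 0.08954i) = (0.2111 - 0.02764i)
|10⟩: (0.9046 + 0.2939i)(-0.7241) = (-0.655 - 0.2128i)
|11⟩: (0.9046 + 0.2939i)(0.6839 - 0.08954i) = (0.645 + 0.12i)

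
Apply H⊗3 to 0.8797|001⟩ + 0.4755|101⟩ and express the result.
0.4791|000⟩ - 0.4791|001⟩ + 0.4791|010⟩ - 0.4791|011⟩ + 0.1429|100⟩ - 0.1429|101⟩ + 0.1429|110⟩ - 0.1429|111⟩

H⊗3 gives amp(|y⟩) = (1/2√2) Σ_x (−1)^(x·y) amp(|x⟩), where x·y is the number of positions in which both x and y have a 1.
|000⟩: (0.8797 + 0.4755)/(2√2) = 0.4791
|001⟩: (-0.8797 - 0.4755)/(2√2) = -0.4791
|010⟩: (0.8797 + 0.4755)/(2√2) = 0.4791
|011⟩: (-0.8797 - 0.4755)/(2√2) = -0.4791
|100⟩: (0.8797 - 0.4755)/(2√2) = 0.1429
|101⟩: (-0.8797 + 0.4755)/(2√2) = -0.1429
|110⟩: (0.8797 - 0.4755)/(2√2) = 0.1429
|111⟩: (-0.8797 + 0.4755)/(2√2) = -0.1429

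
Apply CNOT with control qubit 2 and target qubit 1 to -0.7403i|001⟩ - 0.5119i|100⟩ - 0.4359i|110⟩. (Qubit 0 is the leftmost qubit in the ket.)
-0.7403i|011⟩ - 0.5119i|100⟩ - 0.4359i|110⟩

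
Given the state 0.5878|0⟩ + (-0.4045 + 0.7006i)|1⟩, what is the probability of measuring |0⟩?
0.3455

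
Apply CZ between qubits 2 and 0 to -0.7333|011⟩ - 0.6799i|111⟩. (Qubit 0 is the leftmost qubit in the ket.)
-0.7333|011⟩ + 0.6799i|111⟩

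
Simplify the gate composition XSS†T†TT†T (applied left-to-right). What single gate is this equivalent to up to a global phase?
X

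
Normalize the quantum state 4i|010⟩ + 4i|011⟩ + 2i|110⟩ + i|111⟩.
0.6576i|010⟩ + 0.6576i|011⟩ + 0.3288i|110⟩ + 0.1644i|111⟩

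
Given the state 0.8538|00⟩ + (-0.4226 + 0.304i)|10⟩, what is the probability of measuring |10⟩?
0.271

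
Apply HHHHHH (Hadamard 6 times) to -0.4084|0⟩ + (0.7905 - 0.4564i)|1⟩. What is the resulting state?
-0.4084|0⟩ + (0.7905 - 0.4564i)|1⟩

H² = I, so an even number of Hadamards cancels: H^6 = I and the state is unchanged.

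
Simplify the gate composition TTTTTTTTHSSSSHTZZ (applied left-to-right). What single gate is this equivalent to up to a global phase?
T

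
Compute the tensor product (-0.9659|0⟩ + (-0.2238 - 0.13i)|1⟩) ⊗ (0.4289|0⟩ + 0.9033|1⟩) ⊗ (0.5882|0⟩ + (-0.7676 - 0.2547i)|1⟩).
-0.2437|000⟩ + (0.318 + 0.1055i)|001⟩ - 0.5132|010⟩ + (0.6697 + 0.2222i)|011⟩ + (-0.05646 - 0.0328i)|100⟩ + (0.05948 + 0.06725i)|101⟩ + (-0.1189 - 0.06907i)|110⟩ + (0.1253 + 0.1416i)|111⟩

amp(|b₁b₂…⟩) = product of the factor amplitudes for bits b₁, b₂, …; only kets whose every factor amplitude is nonzero survive.
|000⟩: (-0.9659)(0.4289)(0.5882) = -0.2437
|001⟩: (-0.9659)(0.4289)(-0.7676 - 0.2547i) = (0.318 + 0.1055i)
|010⟩: (-0.9659)(0.9033)(0.5882) = -0.5132
|011⟩: (-0.9659)(0.9033)(-0.7676 - 0.2547i) = (0.6697 + 0.2222i)
|100⟩: (-0.2238 - 0.13i)(0.4289)(0.5882) = (-0.05646 - 0.0328i)
|101⟩: (-0.2238 - 0.13i)(0.4289)(-0.7676 - 0.2547i) = (0.05948 + 0.06725i)
|110⟩: (-0.2238 - 0.13i)(0.9033)(0.5882) = (-0.1189 - 0.06907i)
|111⟩: (-0.2238 - 0.13i)(0.9033)(-0.7676 - 0.2547i) = (0.1253 + 0.1416i)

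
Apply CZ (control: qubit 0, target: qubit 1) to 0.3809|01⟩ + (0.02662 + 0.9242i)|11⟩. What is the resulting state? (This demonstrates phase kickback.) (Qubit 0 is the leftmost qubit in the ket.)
0.3809|01⟩ + (-0.02662 - 0.9242i)|11⟩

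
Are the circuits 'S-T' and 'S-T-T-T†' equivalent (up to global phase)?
Yes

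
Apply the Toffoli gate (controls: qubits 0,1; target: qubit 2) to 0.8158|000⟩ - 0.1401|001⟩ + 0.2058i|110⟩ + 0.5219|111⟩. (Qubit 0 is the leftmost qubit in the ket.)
0.8158|000⟩ - 0.1401|001⟩ + 0.5219|110⟩ + 0.2058i|111⟩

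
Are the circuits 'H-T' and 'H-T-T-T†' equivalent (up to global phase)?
Yes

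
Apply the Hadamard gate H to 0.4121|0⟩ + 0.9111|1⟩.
0.9356|0⟩ - 0.3528|1⟩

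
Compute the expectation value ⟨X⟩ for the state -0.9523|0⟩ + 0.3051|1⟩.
-0.5811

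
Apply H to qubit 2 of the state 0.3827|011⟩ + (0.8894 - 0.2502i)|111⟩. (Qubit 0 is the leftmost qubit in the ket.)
0.2706|010⟩ - 0.2706|011⟩ + (0.6289 - 0.1769i)|110⟩ + (-0.6289 + 0.1769i)|111⟩

H on qubit 2 mixes each pair of kets that differ only in qubit 2: amplitudes (a, b) of (|…0…⟩, |…1…⟩) become ((a + b)/√2, (a − b)/√2). Kets absent from the input have amplitude 0.
(|010⟩, |011⟩): (a, b) = (0, 0.3827) → (0.2706, -0.2706)
(|110⟩, |111⟩): (a, b) = (0, (0.8894 - 0.2502i)) → ((0.6289 - 0.1769i), (-0.6289 + 0.1769i))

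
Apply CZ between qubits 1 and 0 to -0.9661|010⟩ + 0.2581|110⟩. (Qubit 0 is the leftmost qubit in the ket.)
-0.9661|010⟩ - 0.2581|110⟩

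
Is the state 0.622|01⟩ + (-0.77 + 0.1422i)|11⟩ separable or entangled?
Separable

Writing the state as a|00⟩ + b|01⟩ + c|10⟩ + d|11⟩, it is a product state iff ad − bc = 0.
Here (a, b, c, d) = (0, 0.622, 0, (-0.77 + 0.1422i)): ad − bc = (0)(-0.77 + 0.1422i) − (0.622)(0) = 0, so the state is separable.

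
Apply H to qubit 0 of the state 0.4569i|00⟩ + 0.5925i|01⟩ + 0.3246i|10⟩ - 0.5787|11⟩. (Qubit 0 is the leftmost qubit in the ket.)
0.5526i|00⟩ + (-0.4092 + 0.419i)|01⟩ + 0.09355i|10⟩ + (0.4092 + 0.419i)|11⟩

H on qubit 0 mixes each pair of kets that differ only in qubit 0: amplitudes (a, b) of (|…0…⟩, |…1…⟩) become ((a + b)/√2, (a − b)/√2). Kets absent from the input have amplitude 0.
(|00⟩, |10⟩): (a, b) = (0.4569i, 0.3246i) → (0.5526i, 0.09355i)
(|01⟩, |11⟩): (a, b) = (0.5925i, -0.5787) → ((-0.4092 + 0.419i), (0.4092 + 0.419i))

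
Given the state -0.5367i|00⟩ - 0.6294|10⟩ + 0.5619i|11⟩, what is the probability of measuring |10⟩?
0.3961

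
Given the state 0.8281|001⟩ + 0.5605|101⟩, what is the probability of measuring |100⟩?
0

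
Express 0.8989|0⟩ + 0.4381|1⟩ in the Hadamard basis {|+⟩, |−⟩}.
0.9454|+⟩ + 0.3258|−⟩

With |ψ⟩ = α|0⟩ + β|1⟩, the Hadamard-basis coefficients are ⟨+|ψ⟩ = (α + β)/√2 and ⟨−|ψ⟩ = (α − β)/√2.
Here α = 0.8989, β = 0.4381: (α + β)/√2 = 0.9454, (α − β)/√2 = 0.3258.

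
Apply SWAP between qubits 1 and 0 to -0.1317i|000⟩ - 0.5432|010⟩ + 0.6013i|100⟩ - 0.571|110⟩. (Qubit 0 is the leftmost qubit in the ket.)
-0.1317i|000⟩ + 0.6013i|010⟩ - 0.5432|100⟩ - 0.571|110⟩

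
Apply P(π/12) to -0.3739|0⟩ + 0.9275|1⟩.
-0.3739|0⟩ + (0.8959 + 0.2401i)|1⟩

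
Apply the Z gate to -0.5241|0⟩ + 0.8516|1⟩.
-0.5241|0⟩ - 0.8516|1⟩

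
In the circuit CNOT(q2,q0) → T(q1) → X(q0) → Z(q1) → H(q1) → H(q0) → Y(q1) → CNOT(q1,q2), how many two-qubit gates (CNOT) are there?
2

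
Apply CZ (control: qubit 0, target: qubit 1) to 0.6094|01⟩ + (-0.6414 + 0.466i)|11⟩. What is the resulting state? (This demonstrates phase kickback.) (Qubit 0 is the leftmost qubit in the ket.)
0.6094|01⟩ + (0.6414 - 0.466i)|11⟩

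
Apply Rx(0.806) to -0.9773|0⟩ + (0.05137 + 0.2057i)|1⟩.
(-0.8183 - 0.02015i)|0⟩ + (0.04725 + 0.5725i)|1⟩

Rx(0.806) = [[cos(θ/2), −i·sin(θ/2)], [−i·sin(θ/2), cos(θ/2)]]; θ = 0.806, cos(θ/2) ≈ 0.919889, sin(θ/2) ≈ 0.39218.
With a = amp(|0⟩) = -0.9773 and b = amp(|1⟩) = (0.05137 + 0.2057i):
new amp(|0⟩) = (0.919889)·a + (-0.39218i)·b = (-0.8183 - 0.02015i)
new amp(|1⟩) = (-0.39218i)·a + (0.919889)·b = (0.04725 + 0.5725i)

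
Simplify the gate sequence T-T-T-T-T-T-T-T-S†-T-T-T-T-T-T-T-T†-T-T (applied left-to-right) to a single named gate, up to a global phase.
S†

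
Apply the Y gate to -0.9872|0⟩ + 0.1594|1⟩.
-0.1594i|0⟩ - 0.9872i|1⟩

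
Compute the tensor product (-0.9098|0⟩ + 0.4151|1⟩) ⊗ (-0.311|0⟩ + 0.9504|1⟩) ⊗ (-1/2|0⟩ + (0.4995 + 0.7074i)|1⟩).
-0.1415|000⟩ + (0.1413 + 0.2002i)|001⟩ + 0.4323|010⟩ + (-0.4319 - 0.6117i)|011⟩ + 0.06455|100⟩ + (-0.06448 - 0.09132i)|101⟩ - 0.1973|110⟩ + (0.1971 + 0.2791i)|111⟩

amp(|b₁b₂…⟩) = product of the factor amplitudes for bits b₁, b₂, …; only kets whose every factor amplitude is nonzero survive.
|000⟩: (-0.9098)(-0.311)(-1/2) = -0.1415
|001⟩: (-0.9098)(-0.311)(0.4995 + 0.7074i) = (0.1413 + 0.2002i)
|010⟩: (-0.9098)(0.9504)(-1/2) = 0.4323
|011⟩: (-0.9098)(0.9504)(0.4995 + 0.7074i) = (-0.4319 - 0.6117i)
|100⟩: (0.4151)(-0.311)(-1/2) = 0.06455
|101⟩: (0.4151)(-0.311)(0.4995 + 0.7074i) = (-0.06448 - 0.09132i)
|110⟩: (0.4151)(0.9504)(-1/2) = -0.1973
|111⟩: (0.4151)(0.9504)(0.4995 + 0.7074i) = (0.1971 + 0.2791i)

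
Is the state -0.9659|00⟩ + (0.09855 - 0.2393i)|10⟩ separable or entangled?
Separable

Writing the state as a|00⟩ + b|01⟩ + c|10⟩ + d|11⟩, it is a product state iff ad − bc = 0.
Here (a, b, c, d) = (-0.9659, 0, (0.09855 - 0.2393i), 0): ad − bc = (-0.9659)(0) − (0)(0.09855 - 0.2393i) = 0, so the state is separable.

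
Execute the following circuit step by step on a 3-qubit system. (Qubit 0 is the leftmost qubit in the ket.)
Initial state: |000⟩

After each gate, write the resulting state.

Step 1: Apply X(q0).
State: |100⟩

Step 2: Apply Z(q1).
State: |100⟩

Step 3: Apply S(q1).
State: |100⟩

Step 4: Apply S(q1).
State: |100⟩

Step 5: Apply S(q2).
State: |100⟩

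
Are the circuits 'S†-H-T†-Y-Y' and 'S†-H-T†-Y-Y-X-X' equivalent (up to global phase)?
Yes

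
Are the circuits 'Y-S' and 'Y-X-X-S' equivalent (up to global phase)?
Yes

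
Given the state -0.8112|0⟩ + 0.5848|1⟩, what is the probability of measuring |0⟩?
0.658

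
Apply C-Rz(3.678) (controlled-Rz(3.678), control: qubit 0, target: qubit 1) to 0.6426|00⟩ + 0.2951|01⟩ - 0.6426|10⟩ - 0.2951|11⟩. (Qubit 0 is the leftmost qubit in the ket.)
0.6426|00⟩ + 0.2951|01⟩ + (0.1703 + 0.6196i)|10⟩ + (0.0782 - 0.2845i)|11⟩

C-Rz(3.678) leaves the control-|0⟩ kets |00⟩, |01⟩ unchanged and applies Rz(3.678) to qubit 1 on the control-|1⟩ pair (|10⟩, |11⟩).
Rz(3.678) = [[e^(−iθ/2), 0], [0, e^(iθ/2)]] with e^(±iθ/2) = cos(θ/2) ± i·sin(θ/2); θ = 3.678, cos(θ/2) ≈ -0.265, sin(θ/2) ≈ 0.964248.
With a = amp(|10⟩) = -0.6426 and b = amp(|11⟩) = -0.2951:
new amp(|10⟩) = (-0.265 - 0.964248i)·a = (0.1703 + 0.6196i)
new amp(|11⟩) = (-0.265 + 0.964248i)·b = (0.0782 - 0.2845i)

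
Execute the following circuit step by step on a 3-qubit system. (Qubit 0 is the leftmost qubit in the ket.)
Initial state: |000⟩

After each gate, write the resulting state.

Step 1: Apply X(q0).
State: |100⟩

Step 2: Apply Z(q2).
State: |100⟩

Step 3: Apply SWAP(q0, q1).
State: |010⟩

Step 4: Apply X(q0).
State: |110⟩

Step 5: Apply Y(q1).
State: -i|100⟩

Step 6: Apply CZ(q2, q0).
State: -i|100⟩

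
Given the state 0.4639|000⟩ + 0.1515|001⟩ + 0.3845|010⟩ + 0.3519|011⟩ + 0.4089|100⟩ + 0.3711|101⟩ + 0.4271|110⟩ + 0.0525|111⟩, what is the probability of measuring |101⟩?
0.1377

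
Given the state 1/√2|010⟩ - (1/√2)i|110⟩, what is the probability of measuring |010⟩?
1/2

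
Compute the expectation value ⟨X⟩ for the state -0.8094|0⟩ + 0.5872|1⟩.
-0.9506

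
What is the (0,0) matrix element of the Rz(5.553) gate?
(-0.9341 - 0.357i)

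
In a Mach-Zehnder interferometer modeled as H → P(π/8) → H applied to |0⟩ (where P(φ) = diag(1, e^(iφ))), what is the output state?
(0.9619 + 0.1913i)|0⟩ + (0.03806 - 0.1913i)|1⟩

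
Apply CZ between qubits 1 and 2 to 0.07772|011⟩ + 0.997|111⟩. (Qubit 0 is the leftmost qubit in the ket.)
-0.07772|011⟩ - 0.997|111⟩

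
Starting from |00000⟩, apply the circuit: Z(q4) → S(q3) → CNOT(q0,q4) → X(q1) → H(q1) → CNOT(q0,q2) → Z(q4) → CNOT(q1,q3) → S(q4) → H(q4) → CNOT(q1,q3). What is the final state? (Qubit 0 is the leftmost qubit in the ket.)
1/2|00000⟩ + 1/2|00001⟩ - 1/2|01000⟩ - 1/2|01001⟩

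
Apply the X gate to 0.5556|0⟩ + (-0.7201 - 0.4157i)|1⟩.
(-0.7201 - 0.4157i)|0⟩ + 0.5556|1⟩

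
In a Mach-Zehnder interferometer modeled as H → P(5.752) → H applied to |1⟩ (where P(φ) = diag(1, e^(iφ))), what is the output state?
(0.0689 + 0.2533i)|0⟩ + (0.9311 - 0.2533i)|1⟩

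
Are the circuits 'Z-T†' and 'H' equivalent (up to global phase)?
No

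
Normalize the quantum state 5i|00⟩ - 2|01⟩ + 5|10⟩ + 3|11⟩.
0.6299i|00⟩ - 0.252|01⟩ + 0.6299|10⟩ + 1/√7|11⟩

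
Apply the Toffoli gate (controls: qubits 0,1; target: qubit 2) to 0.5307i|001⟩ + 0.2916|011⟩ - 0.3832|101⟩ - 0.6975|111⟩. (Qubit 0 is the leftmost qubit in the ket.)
0.5307i|001⟩ + 0.2916|011⟩ - 0.3832|101⟩ - 0.6975|110⟩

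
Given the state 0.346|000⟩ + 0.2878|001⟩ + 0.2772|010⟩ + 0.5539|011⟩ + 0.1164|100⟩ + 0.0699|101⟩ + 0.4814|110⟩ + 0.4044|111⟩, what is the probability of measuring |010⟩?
0.07684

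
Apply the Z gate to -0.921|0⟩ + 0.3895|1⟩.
-0.921|0⟩ - 0.3895|1⟩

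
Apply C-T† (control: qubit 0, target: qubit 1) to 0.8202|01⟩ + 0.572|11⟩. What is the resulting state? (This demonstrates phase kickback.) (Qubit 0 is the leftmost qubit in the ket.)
0.8202|01⟩ + (0.4045 - 0.4045i)|11⟩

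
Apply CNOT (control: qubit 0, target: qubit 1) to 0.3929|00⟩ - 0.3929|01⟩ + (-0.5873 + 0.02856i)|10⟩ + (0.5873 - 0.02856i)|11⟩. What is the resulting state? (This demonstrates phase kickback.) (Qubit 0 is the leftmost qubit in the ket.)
0.3929|00⟩ - 0.3929|01⟩ + (0.5873 - 0.02856i)|10⟩ + (-0.5873 + 0.02856i)|11⟩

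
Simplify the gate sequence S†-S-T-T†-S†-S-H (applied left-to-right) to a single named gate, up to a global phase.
H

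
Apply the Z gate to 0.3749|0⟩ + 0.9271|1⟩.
0.3749|0⟩ - 0.9271|1⟩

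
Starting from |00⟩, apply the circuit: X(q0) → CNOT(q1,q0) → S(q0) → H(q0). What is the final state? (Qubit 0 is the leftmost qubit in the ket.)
(1/√2)i|00⟩ - (1/√2)i|10⟩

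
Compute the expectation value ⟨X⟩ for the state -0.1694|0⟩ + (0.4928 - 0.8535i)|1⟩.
-0.167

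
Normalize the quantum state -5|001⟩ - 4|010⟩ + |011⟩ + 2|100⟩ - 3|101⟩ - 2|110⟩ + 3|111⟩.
-0.6063|001⟩ - 0.4851|010⟩ + 0.1213|011⟩ + 0.2425|100⟩ - 0.3638|101⟩ - 0.2425|110⟩ + 0.3638|111⟩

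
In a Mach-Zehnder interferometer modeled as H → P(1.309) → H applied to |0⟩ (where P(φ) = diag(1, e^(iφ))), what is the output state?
(0.6294 + 0.483i)|0⟩ + (0.3706 - 0.483i)|1⟩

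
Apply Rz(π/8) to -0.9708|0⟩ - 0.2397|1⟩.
(-0.9521 + 0.1894i)|0⟩ + (-0.2351 - 0.04676i)|1⟩

Rz(π/8) = [[e^(−iθ/2), 0], [0, e^(iθ/2)]] with e^(±iθ/2) = cos(θ/2) ± i·sin(θ/2); θ = π/8, cos(θ/2) ≈ 0.980785, sin(θ/2) ≈ 0.19509.
With a = amp(|0⟩) = -0.9708 and b = amp(|1⟩) = -0.2397:
new amp(|0⟩) = (0.980785 - 0.19509i)·a = (-0.9521 + 0.1894i)
new amp(|1⟩) = (0.980785 + 0.19509i)·b = (-0.2351 - 0.04676i)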